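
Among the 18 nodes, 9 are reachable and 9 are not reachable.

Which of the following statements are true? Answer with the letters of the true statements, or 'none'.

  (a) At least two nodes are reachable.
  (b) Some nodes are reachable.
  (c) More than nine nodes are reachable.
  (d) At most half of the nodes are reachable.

|A| = 18, |A ∩ B| = 9, |A ∖ B| = 9.
(a) |A ∩ B| ≥ 2: holds.
(b) A ∩ B ≠ ∅ (|A ∩ B| ≥ 1): holds.
(c) |A ∩ B| > 9: fails.
(d) |A ∩ B| ≤ |A ∖ B|: holds.

(a), (b), (d)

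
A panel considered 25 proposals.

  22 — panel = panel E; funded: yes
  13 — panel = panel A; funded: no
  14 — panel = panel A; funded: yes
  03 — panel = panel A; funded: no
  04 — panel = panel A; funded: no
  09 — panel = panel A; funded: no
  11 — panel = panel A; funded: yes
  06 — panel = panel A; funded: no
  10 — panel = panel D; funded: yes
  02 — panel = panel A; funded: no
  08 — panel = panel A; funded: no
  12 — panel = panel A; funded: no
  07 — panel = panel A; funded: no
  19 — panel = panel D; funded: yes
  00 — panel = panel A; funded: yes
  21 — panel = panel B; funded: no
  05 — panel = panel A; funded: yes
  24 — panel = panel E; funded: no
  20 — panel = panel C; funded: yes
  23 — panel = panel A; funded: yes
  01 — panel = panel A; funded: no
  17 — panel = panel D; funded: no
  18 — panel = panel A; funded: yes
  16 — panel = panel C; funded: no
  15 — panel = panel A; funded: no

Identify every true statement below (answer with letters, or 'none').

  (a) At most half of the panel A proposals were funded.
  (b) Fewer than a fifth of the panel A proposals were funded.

(a)

|A| = 17, |A ∩ B| = 6, |A ∖ B| = 11.
(a) |A ∩ B| ≤ |A ∖ B|: holds.
(b) |A ∩ B| / |A| < 1/5: fails.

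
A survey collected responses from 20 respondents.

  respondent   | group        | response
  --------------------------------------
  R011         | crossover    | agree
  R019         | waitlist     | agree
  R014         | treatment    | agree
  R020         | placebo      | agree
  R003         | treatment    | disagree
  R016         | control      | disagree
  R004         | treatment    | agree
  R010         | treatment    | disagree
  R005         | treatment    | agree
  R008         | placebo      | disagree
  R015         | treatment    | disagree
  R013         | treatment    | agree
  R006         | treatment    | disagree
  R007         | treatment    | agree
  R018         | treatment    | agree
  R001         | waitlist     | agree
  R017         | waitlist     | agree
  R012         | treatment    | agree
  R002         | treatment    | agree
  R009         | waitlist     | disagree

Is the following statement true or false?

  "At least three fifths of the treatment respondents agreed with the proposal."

The determiner here denotes the relation: |A ∩ B| / |A| ≥ 3/5.
A (the restrictor) = {R014, R003, R004, R010, R005, R015, R013, R006, R007, R018, R012, R002}, |A| = 12.
A ∩ B = {R014, R004, R005, R013, R007, R018, R012, R002}, so |A ∩ B| = 8.
A ∖ B = {R003, R010, R015, R006}, so |A ∖ B| = 4.
|A ∩ B|/|A| = 8/12, so the statement is true.

True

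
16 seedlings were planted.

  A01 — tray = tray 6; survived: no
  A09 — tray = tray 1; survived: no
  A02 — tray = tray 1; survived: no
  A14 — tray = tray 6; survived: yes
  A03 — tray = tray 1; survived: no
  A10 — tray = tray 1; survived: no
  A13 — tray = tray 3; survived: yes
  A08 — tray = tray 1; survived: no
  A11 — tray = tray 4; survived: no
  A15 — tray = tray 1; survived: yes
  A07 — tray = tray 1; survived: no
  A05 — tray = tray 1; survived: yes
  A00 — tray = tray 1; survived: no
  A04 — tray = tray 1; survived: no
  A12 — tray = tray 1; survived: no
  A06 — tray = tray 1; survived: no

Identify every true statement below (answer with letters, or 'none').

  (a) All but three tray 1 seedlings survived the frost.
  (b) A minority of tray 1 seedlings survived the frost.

|A| = 12, |A ∩ B| = 2, |A ∖ B| = 10.
(a) |A ∖ B| = 3: fails.
(b) |A ∩ B| < |A ∖ B|: holds.

(b)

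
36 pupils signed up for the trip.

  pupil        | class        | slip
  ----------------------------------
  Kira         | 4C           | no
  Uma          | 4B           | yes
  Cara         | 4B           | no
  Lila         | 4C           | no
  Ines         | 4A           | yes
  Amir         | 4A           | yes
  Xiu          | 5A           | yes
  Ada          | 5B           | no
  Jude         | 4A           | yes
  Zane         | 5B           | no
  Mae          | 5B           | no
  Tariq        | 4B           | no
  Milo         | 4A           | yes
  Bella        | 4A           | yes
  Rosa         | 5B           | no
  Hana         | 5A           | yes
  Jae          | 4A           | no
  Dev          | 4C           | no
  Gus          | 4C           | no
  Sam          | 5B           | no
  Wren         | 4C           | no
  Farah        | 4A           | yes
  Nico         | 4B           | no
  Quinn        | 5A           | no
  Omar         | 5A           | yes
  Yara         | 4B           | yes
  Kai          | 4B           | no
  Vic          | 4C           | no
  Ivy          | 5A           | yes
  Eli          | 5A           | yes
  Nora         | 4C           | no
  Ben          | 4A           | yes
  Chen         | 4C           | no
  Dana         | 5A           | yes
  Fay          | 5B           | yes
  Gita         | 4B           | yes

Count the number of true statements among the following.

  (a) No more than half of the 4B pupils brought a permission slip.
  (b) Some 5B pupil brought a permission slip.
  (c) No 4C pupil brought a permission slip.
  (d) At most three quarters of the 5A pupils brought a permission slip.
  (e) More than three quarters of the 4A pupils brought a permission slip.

(a) 4B: |A| = 7, |A ∩ B| = 3; needs |A ∩ B| ≤ |A ∖ B| — true.
(b) 5B: |A| = 6, |A ∩ B| = 1; needs A ∩ B ≠ ∅ (|A ∩ B| ≥ 1) — true.
(c) 4C: |A| = 8, |A ∩ B| = 0; needs A ∩ B = ∅ (|A ∩ B| = 0) — true.
(d) 5A: |A| = 7, |A ∩ B| = 6; needs |A ∩ B| / |A| ≤ 3/4 — false.
(e) 4A: |A| = 8, |A ∩ B| = 7; needs |A ∩ B| / |A| > 3/4 — true.

4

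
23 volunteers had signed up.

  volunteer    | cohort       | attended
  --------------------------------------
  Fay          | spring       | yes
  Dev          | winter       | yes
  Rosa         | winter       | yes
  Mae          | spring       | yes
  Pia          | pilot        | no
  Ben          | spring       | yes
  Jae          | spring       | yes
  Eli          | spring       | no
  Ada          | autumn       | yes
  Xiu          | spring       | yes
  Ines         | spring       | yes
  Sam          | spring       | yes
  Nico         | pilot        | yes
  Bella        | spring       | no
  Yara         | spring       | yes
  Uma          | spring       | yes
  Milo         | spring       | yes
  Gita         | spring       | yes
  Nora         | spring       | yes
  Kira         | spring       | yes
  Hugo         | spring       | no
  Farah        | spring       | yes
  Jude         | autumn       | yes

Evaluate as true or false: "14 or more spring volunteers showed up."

True

Truth condition: |A ∩ B| ≥ 14.
|A| = 17, |A ∩ B| = 14, |A ∖ B| = 3.
|A ∩ B| = 14, so the statement is true.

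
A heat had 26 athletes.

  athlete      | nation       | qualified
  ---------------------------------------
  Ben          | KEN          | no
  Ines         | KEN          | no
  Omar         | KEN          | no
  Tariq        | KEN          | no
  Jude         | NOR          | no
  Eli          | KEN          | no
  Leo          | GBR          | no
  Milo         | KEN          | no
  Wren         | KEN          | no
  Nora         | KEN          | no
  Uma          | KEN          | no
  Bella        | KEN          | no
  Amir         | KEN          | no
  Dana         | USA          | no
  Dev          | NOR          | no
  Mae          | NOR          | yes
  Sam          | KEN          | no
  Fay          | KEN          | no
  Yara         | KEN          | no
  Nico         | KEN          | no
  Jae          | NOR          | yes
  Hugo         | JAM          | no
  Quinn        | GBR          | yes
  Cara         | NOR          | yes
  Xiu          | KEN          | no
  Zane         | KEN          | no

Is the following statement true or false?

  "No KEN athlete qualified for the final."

True

The determiner here denotes the relation: A ∩ B = ∅ (|A ∩ B| = 0).
|A| = 17, |A ∩ B| = 0, |A ∖ B| = 17.
So the statement is true.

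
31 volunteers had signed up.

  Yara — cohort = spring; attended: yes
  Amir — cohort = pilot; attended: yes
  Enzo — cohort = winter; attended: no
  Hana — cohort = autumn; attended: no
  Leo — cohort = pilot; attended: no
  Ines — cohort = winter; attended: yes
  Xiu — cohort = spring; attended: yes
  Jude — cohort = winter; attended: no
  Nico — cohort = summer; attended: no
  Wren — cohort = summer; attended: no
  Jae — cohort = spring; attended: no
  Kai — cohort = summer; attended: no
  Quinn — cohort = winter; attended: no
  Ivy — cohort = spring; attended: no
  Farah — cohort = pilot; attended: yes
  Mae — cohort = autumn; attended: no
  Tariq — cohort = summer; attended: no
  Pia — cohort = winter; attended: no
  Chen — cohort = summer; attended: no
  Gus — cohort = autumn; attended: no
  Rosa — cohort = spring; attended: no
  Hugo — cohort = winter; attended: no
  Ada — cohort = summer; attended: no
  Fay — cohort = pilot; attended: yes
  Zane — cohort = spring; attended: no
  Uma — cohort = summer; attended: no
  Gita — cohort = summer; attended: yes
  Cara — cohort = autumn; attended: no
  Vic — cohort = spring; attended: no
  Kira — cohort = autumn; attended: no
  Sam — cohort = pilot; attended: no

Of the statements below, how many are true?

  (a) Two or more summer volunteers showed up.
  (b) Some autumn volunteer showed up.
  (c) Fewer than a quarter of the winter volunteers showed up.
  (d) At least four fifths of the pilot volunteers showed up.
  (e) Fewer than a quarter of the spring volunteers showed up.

(a) summer: |A| = 8, |A ∩ B| = 1; needs |A ∩ B| ≥ 2 — false.
(b) autumn: |A| = 5, |A ∩ B| = 0; needs A ∩ B ≠ ∅ (|A ∩ B| ≥ 1) — false.
(c) winter: |A| = 6, |A ∩ B| = 1; needs |A ∩ B| / |A| < 1/4 — true.
(d) pilot: |A| = 5, |A ∩ B| = 3; needs |A ∩ B| / |A| ≥ 4/5 — false.
(e) spring: |A| = 7, |A ∩ B| = 2; needs |A ∩ B| / |A| < 1/4 — false.

1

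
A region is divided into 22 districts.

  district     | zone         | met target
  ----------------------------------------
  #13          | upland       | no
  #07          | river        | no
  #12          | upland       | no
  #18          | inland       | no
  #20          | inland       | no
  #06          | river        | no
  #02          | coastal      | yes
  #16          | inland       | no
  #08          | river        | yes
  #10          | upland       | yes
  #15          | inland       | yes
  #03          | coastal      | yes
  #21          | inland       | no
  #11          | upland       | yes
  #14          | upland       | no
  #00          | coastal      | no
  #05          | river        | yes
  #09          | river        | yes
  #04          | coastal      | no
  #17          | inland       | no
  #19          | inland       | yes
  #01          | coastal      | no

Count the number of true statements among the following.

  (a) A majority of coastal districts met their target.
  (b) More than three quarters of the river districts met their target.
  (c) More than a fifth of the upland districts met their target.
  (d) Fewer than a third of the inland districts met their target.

(a) coastal: |A| = 5, |A ∩ B| = 2; needs |A ∩ B| > |A ∖ B| — false.
(b) river: |A| = 5, |A ∩ B| = 3; needs |A ∩ B| / |A| > 3/4 — false.
(c) upland: |A| = 5, |A ∩ B| = 2; needs |A ∩ B| / |A| > 1/5 — true.
(d) inland: |A| = 7, |A ∩ B| = 2; needs |A ∩ B| / |A| < 1/3 — true.

2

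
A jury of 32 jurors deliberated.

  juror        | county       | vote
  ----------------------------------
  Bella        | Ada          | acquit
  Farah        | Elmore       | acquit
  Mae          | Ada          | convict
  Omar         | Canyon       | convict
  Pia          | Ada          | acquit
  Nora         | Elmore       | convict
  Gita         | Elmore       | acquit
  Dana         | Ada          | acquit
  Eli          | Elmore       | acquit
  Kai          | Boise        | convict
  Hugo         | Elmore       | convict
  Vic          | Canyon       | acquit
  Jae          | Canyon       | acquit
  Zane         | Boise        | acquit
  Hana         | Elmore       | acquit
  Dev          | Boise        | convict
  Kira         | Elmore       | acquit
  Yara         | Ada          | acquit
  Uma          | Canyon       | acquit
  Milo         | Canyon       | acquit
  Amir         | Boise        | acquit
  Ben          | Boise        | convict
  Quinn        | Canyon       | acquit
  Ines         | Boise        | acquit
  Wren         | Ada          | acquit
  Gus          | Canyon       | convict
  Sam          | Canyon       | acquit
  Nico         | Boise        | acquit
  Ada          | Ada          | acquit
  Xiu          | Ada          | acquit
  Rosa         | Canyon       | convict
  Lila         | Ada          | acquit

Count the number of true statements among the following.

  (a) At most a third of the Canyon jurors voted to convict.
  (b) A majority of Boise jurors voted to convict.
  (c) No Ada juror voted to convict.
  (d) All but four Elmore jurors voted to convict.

(a) Canyon: |A| = 9, |A ∩ B| = 3; needs |A ∩ B| / |A| ≤ 1/3 — true.
(b) Boise: |A| = 7, |A ∩ B| = 3; needs |A ∩ B| > |A ∖ B| — false.
(c) Ada: |A| = 9, |A ∩ B| = 1; needs A ∩ B = ∅ (|A ∩ B| = 0) — false.
(d) Elmore: |A| = 7, |A ∩ B| = 2; needs |A ∖ B| = 4 — false.

1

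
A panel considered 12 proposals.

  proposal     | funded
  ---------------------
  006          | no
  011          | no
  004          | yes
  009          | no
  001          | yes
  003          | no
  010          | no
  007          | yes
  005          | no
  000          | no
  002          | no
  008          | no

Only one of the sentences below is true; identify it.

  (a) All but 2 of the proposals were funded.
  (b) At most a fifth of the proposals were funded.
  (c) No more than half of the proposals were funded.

(c)

|A| = 12, |A ∩ B| = 3, |A ∖ B| = 9.
(a) requires |A ∖ B| = 2: false.
(b) requires |A ∩ B| / |A| ≤ 1/5: false.
(c) requires |A ∩ B| ≤ |A ∖ B|: true.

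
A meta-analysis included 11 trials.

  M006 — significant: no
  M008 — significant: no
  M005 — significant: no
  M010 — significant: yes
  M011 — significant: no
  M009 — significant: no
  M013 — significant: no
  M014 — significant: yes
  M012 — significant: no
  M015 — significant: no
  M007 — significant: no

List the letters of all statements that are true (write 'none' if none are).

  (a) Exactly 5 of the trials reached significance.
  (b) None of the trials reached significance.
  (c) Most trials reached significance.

|A| = 11, |A ∩ B| = 2, |A ∖ B| = 9.
(a) |A ∩ B| = 5: fails.
(b) A ∩ B = ∅ (|A ∩ B| = 0): fails.
(c) |A ∩ B| > |A ∖ B|: fails.

none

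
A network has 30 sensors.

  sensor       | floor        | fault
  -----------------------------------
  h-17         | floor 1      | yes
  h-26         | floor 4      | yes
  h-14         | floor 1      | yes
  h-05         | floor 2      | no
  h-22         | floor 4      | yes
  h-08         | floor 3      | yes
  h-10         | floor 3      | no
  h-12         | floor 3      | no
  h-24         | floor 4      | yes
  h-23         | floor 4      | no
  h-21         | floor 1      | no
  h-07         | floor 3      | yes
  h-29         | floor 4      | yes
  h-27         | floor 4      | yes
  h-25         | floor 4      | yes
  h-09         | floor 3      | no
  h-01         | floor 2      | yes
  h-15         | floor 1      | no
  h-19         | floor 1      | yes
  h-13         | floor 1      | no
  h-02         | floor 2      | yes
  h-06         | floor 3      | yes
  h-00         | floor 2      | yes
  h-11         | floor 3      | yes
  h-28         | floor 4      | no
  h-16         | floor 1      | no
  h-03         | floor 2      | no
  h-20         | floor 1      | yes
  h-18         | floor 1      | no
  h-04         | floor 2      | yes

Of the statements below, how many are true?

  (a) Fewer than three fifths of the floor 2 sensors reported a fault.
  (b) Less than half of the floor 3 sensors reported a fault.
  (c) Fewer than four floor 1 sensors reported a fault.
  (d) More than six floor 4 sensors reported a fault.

(a) floor 2: |A| = 6, |A ∩ B| = 4; needs |A ∩ B| / |A| < 3/5 — false.
(b) floor 3: |A| = 7, |A ∩ B| = 4; needs |A ∩ B| < |A ∖ B| — false.
(c) floor 1: |A| = 9, |A ∩ B| = 4; needs |A ∩ B| < 4 — false.
(d) floor 4: |A| = 8, |A ∩ B| = 6; needs |A ∩ B| > 6 — false.

0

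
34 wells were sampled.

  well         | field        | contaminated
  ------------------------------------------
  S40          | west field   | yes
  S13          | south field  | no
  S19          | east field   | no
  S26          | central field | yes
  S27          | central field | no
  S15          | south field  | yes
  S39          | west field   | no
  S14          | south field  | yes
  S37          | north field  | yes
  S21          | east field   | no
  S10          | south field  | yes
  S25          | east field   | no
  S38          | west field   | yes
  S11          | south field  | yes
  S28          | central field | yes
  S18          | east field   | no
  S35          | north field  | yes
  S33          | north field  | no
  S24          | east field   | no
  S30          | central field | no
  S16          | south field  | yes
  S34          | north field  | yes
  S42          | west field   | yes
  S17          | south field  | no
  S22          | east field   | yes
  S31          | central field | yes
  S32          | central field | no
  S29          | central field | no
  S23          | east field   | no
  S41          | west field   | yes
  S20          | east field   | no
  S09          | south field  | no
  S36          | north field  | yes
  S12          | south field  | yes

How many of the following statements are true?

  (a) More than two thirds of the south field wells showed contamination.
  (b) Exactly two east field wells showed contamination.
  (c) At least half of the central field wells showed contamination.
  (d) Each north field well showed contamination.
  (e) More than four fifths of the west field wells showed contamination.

0

(a) south field: |A| = 9, |A ∩ B| = 6; needs |A ∩ B| / |A| > 2/3 — false.
(b) east field: |A| = 8, |A ∩ B| = 1; needs |A ∩ B| = 2 — false.
(c) central field: |A| = 7, |A ∩ B| = 3; needs |A ∩ B| ≥ |A ∖ B| — false.
(d) north field: |A| = 5, |A ∩ B| = 4; needs A ⊆ B, i.e. every element of A is in B (|A ∖ B| = 0) — false.
(e) west field: |A| = 5, |A ∩ B| = 4; needs |A ∩ B| / |A| > 4/5 — false.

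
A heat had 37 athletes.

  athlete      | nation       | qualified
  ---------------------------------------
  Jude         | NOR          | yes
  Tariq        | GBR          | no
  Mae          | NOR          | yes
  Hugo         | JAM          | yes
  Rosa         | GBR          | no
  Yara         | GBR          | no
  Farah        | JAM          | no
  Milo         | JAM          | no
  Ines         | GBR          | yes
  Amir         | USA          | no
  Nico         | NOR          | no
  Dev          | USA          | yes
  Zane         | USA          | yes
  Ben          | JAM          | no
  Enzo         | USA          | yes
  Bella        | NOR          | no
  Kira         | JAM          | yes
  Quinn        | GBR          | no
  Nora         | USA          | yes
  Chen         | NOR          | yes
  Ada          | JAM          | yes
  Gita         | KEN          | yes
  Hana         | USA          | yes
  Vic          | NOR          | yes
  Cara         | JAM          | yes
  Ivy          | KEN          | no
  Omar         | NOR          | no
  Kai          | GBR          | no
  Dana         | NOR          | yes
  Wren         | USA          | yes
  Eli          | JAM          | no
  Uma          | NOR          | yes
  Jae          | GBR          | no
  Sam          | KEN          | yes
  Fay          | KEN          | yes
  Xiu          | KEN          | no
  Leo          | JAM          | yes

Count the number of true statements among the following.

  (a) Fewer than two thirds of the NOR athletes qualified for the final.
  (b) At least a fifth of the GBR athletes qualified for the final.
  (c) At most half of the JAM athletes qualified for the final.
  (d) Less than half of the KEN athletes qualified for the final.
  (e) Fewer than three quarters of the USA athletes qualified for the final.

(a) NOR: |A| = 9, |A ∩ B| = 6; needs |A ∩ B| / |A| < 2/3 — false.
(b) GBR: |A| = 7, |A ∩ B| = 1; needs |A ∩ B| / |A| ≥ 1/5 — false.
(c) JAM: |A| = 9, |A ∩ B| = 5; needs |A ∩ B| ≤ |A ∖ B| — false.
(d) KEN: |A| = 5, |A ∩ B| = 3; needs |A ∩ B| < |A ∖ B| — false.
(e) USA: |A| = 7, |A ∩ B| = 6; needs |A ∩ B| / |A| < 3/4 — false.

0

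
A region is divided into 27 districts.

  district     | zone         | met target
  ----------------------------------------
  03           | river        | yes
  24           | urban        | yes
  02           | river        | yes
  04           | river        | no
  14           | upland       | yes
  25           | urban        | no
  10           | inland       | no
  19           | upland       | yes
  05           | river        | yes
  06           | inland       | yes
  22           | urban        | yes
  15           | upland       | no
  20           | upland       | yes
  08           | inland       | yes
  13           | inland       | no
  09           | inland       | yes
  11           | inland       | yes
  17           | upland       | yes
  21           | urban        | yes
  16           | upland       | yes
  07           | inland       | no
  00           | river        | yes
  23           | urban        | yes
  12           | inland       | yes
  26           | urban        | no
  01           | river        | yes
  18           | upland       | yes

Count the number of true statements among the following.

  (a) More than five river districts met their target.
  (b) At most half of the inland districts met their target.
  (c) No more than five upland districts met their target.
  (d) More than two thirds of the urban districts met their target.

0

(a) river: |A| = 6, |A ∩ B| = 5; needs |A ∩ B| > 5 — false.
(b) inland: |A| = 8, |A ∩ B| = 5; needs |A ∩ B| ≤ |A ∖ B| — false.
(c) upland: |A| = 7, |A ∩ B| = 6; needs |A ∩ B| ≤ 5 — false.
(d) urban: |A| = 6, |A ∩ B| = 4; needs |A ∩ B| / |A| > 2/3 — false.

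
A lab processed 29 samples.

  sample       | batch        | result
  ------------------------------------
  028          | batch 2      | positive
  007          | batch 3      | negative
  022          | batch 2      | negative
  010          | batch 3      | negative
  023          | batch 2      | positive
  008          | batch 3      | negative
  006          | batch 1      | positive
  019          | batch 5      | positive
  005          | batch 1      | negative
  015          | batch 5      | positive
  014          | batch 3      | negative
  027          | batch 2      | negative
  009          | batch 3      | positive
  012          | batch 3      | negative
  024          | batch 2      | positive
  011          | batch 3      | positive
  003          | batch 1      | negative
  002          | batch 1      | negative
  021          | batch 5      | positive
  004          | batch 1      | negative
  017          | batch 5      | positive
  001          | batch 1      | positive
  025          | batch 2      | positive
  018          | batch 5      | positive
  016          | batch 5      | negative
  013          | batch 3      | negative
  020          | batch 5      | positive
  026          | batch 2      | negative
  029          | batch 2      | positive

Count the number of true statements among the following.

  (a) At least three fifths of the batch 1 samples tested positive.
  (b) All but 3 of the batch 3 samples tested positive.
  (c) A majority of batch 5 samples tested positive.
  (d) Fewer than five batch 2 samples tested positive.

1

(a) batch 1: |A| = 6, |A ∩ B| = 2; needs |A ∩ B| / |A| ≥ 3/5 — false.
(b) batch 3: |A| = 8, |A ∩ B| = 2; needs |A ∖ B| = 3 — false.
(c) batch 5: |A| = 7, |A ∩ B| = 6; needs |A ∩ B| > |A ∖ B| — true.
(d) batch 2: |A| = 8, |A ∩ B| = 5; needs |A ∩ B| < 5 — false.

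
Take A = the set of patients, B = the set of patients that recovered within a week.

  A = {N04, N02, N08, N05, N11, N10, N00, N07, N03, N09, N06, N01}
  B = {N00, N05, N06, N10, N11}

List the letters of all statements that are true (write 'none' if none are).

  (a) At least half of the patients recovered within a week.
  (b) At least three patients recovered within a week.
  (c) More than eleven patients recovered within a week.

(b)

|A| = 12, |A ∩ B| = 5, |A ∖ B| = 7.
(a) |A ∩ B| ≥ |A ∖ B|: fails.
(b) |A ∩ B| ≥ 3: holds.
(c) |A ∩ B| > 11: fails.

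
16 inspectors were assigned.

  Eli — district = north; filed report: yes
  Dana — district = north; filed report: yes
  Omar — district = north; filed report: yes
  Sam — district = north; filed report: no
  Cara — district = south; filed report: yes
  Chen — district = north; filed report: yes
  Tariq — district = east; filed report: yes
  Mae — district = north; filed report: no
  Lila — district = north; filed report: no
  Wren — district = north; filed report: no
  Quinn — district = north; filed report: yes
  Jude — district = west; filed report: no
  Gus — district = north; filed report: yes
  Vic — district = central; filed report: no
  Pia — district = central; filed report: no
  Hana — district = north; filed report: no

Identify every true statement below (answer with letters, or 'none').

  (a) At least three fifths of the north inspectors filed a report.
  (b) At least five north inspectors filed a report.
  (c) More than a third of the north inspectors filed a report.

|A| = 11, |A ∩ B| = 6, |A ∖ B| = 5.
(a) |A ∩ B| / |A| ≥ 3/5: fails.
(b) |A ∩ B| ≥ 5: holds.
(c) |A ∩ B| / |A| > 1/3: holds.

(b), (c)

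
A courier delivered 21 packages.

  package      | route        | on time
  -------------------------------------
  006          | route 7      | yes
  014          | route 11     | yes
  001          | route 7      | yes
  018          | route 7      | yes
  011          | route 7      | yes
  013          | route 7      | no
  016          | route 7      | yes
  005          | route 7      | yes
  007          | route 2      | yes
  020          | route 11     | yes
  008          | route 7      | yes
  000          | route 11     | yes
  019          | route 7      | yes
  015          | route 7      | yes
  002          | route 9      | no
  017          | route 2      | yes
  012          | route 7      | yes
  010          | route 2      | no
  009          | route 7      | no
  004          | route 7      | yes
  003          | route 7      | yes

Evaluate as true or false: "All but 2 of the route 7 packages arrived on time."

The determiner here denotes the relation: |A ∖ B| = 2.
A (the restrictor) = {006, 001, 018, 011, 013, 016, 005, 008, 019, 015, 012, 009, 004, 003}, |A| = 14.
A ∖ B = {013, 009}, so |A ∖ B| = 2.
|A ∖ B| = 2, so the statement is true.

True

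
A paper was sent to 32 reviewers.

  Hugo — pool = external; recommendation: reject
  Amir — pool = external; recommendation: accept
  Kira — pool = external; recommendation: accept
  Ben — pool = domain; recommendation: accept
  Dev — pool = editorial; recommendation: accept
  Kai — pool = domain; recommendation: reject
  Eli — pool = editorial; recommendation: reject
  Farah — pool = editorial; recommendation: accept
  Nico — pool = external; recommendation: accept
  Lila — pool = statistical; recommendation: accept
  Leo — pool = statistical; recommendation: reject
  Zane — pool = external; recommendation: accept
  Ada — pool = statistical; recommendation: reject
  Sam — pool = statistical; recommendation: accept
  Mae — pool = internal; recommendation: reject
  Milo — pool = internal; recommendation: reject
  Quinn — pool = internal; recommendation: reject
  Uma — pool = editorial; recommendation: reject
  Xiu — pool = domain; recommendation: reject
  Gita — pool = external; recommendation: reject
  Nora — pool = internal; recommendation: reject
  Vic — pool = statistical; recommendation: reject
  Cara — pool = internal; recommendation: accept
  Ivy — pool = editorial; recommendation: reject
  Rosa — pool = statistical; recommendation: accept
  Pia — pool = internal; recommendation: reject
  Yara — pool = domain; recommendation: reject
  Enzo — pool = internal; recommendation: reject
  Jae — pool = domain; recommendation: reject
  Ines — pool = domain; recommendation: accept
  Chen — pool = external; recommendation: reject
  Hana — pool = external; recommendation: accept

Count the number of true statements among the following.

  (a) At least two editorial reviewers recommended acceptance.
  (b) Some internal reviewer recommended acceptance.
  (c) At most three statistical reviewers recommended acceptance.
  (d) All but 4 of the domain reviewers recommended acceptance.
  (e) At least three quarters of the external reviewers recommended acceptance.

(a) editorial: |A| = 5, |A ∩ B| = 2; needs |A ∩ B| ≥ 2 — true.
(b) internal: |A| = 7, |A ∩ B| = 1; needs A ∩ B ≠ ∅ (|A ∩ B| ≥ 1) — true.
(c) statistical: |A| = 6, |A ∩ B| = 3; needs |A ∩ B| ≤ 3 — true.
(d) domain: |A| = 6, |A ∩ B| = 2; needs |A ∖ B| = 4 — true.
(e) external: |A| = 8, |A ∩ B| = 5; needs |A ∩ B| / |A| ≥ 3/4 — false.

4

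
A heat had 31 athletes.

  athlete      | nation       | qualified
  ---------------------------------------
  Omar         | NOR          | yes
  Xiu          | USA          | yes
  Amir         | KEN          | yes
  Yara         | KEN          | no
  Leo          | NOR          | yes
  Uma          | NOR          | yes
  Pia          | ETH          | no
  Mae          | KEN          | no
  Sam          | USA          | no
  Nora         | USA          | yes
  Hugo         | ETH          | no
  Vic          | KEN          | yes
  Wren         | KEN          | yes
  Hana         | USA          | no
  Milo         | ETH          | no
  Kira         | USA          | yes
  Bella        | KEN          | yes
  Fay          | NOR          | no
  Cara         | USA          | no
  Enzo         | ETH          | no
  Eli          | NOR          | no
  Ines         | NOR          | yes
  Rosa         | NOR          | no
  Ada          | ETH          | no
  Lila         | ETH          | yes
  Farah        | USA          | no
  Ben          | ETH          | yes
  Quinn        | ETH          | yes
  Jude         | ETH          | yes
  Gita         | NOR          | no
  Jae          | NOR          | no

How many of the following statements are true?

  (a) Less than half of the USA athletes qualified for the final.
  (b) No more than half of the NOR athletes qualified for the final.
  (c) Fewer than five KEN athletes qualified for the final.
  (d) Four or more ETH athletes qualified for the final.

4

(a) USA: |A| = 7, |A ∩ B| = 3; needs |A ∩ B| < |A ∖ B| — true.
(b) NOR: |A| = 9, |A ∩ B| = 4; needs |A ∩ B| ≤ |A ∖ B| — true.
(c) KEN: |A| = 6, |A ∩ B| = 4; needs |A ∩ B| < 5 — true.
(d) ETH: |A| = 9, |A ∩ B| = 4; needs |A ∩ B| ≥ 4 — true.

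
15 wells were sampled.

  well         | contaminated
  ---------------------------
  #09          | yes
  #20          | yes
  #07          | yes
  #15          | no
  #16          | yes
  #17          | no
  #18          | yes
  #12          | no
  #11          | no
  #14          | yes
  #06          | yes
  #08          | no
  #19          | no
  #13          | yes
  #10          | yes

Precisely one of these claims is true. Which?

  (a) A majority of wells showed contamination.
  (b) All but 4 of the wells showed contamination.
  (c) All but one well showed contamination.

(a)

|A| = 15, |A ∩ B| = 9, |A ∖ B| = 6.
(a) requires |A ∩ B| > |A ∖ B|: true.
(b) requires |A ∖ B| = 4: false.
(c) requires |A ∖ B| = 1: false.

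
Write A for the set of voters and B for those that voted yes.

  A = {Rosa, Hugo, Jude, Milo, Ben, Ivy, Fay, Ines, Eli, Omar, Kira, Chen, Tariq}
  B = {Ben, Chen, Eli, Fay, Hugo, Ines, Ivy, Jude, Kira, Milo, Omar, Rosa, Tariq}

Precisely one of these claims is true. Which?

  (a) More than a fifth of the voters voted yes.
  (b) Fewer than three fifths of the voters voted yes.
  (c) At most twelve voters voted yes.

|A| = 13, |A ∩ B| = 13, |A ∖ B| = 0.
(a) requires |A ∩ B| / |A| > 1/5: true.
(b) requires |A ∩ B| / |A| < 3/5: false.
(c) requires |A ∩ B| ≤ 12: false.

(a)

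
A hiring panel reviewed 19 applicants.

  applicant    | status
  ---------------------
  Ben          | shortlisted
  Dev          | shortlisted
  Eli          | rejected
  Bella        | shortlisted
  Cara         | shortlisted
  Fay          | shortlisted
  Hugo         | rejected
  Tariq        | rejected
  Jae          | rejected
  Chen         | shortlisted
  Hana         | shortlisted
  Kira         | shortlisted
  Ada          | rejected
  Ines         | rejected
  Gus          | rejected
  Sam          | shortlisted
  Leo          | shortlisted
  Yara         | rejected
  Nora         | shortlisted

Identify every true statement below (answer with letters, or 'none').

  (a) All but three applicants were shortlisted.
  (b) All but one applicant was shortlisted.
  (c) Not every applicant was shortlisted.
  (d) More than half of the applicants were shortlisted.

|A| = 19, |A ∩ B| = 11, |A ∖ B| = 8.
(a) |A ∖ B| = 3: fails.
(b) |A ∖ B| = 1: fails.
(c) A ⊄ B (|A ∖ B| ≥ 1): holds.
(d) |A ∩ B| > |A ∖ B|: holds.

(c), (d)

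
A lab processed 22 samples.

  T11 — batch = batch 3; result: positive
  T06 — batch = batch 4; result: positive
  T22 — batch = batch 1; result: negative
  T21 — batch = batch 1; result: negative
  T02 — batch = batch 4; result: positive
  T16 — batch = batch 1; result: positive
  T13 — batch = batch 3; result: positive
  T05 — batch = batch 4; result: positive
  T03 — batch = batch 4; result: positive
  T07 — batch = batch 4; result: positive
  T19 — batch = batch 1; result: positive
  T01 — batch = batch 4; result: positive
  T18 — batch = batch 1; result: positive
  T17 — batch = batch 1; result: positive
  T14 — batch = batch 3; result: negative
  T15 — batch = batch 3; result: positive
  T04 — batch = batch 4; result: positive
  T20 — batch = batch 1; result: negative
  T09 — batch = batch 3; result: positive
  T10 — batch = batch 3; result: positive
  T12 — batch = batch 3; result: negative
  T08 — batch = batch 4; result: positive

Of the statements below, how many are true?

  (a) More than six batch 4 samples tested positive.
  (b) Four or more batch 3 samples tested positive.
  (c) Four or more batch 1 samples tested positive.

(a) batch 4: |A| = 8, |A ∩ B| = 8; needs |A ∩ B| > 6 — true.
(b) batch 3: |A| = 7, |A ∩ B| = 5; needs |A ∩ B| ≥ 4 — true.
(c) batch 1: |A| = 7, |A ∩ B| = 4; needs |A ∩ B| ≥ 4 — true.

3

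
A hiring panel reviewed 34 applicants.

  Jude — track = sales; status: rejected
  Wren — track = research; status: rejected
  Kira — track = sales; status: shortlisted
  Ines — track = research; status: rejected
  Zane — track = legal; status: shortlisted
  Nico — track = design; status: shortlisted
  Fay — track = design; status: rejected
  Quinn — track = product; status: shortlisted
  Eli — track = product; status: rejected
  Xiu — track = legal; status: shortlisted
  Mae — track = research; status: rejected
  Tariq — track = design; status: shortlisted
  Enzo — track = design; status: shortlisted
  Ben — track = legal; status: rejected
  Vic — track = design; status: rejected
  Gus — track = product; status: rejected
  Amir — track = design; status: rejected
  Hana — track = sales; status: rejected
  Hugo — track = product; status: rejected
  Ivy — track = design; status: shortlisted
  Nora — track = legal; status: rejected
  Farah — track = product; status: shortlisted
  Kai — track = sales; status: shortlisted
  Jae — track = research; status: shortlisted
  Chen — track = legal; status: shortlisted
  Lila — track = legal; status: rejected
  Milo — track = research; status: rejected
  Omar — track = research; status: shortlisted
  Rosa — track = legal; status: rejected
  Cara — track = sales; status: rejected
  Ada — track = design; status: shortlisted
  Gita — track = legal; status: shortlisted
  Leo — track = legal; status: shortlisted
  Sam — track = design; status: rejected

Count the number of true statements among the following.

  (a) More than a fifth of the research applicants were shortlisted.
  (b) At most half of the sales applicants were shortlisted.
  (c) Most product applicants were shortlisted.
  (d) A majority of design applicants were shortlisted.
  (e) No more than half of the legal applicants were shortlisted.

(a) research: |A| = 6, |A ∩ B| = 2; needs |A ∩ B| / |A| > 1/5 — true.
(b) sales: |A| = 5, |A ∩ B| = 2; needs |A ∩ B| ≤ |A ∖ B| — true.
(c) product: |A| = 5, |A ∩ B| = 2; needs |A ∩ B| > |A ∖ B| — false.
(d) design: |A| = 9, |A ∩ B| = 5; needs |A ∩ B| > |A ∖ B| — true.
(e) legal: |A| = 9, |A ∩ B| = 5; needs |A ∩ B| ≤ |A ∖ B| — false.

3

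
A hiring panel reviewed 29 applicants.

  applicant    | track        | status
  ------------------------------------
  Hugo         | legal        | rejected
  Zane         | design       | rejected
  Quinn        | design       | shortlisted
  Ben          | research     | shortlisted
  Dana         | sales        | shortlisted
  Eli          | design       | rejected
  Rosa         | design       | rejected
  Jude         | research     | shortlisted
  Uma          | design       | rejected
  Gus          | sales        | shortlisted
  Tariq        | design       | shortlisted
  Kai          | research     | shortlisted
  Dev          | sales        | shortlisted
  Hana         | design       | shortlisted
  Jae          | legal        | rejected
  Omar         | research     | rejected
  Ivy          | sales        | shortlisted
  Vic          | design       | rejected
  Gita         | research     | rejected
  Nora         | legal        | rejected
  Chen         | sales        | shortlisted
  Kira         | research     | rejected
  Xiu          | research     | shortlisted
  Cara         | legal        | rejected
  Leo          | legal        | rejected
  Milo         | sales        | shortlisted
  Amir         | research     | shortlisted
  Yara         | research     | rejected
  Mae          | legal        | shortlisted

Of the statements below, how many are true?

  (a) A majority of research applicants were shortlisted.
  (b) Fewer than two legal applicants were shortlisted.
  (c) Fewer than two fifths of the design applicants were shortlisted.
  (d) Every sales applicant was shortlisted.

(a) research: |A| = 9, |A ∩ B| = 5; needs |A ∩ B| > |A ∖ B| — true.
(b) legal: |A| = 6, |A ∩ B| = 1; needs |A ∩ B| < 2 — true.
(c) design: |A| = 8, |A ∩ B| = 3; needs |A ∩ B| / |A| < 2/5 — true.
(d) sales: |A| = 6, |A ∩ B| = 6; needs A ⊆ B, i.e. every element of A is in B (|A ∖ B| = 0) — true.

4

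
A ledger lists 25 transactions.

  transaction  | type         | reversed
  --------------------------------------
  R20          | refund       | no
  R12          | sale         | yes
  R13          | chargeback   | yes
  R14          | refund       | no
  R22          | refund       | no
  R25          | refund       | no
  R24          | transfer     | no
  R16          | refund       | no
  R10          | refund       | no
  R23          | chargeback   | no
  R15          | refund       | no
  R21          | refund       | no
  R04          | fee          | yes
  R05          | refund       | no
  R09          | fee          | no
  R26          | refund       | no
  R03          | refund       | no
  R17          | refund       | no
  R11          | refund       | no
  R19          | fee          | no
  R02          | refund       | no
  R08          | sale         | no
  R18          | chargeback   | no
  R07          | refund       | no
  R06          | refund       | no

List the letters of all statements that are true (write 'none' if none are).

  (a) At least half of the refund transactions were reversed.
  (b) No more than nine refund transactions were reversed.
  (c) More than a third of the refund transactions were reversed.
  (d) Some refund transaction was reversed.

|A| = 16, |A ∩ B| = 0, |A ∖ B| = 16.
(a) |A ∩ B| ≥ |A ∖ B|: fails.
(b) |A ∩ B| ≤ 9: holds.
(c) |A ∩ B| / |A| > 1/3: fails.
(d) A ∩ B ≠ ∅ (|A ∩ B| ≥ 1): fails.

(b)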